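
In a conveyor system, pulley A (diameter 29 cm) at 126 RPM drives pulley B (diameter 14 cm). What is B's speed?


Given: D1 = 29 cm, w1 = 126 RPM, D2 = 14 cm
Using D1*w1 = D2*w2
w2 = D1*w1 / D2
w2 = 29*126 / 14
w2 = 3654 / 14
w2 = 261 RPM

261 RPM


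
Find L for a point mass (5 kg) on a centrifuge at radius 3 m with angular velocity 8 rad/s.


Given: m = 5 kg, r = 3 m, omega = 8 rad/s
For a point mass: I = m*r^2
I = 5*3^2 = 5*9 = 45
L = I*omega = 45*8
L = 360 kg*m^2/s

360 kg*m^2/s


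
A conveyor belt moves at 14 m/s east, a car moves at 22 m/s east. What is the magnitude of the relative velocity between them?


Given: v_A = 14 m/s east, v_B = 22 m/s east
Both move in the same direction; relative speed = |v_A - v_B|
|14 - 22| = |-8|
= 8 m/s

8 m/s


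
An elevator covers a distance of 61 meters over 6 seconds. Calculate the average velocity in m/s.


Given: distance d = 61 m, time t = 6 s
Using v = d / t
v = 61 / 6
v = 61/6 m/s

61/6 m/s


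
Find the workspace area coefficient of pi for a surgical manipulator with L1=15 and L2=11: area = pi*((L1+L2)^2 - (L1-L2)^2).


Given: L1 = 15, L2 = 11
(L1+L2)^2 = (26)^2 = 676
(L1-L2)^2 = (4)^2 = 16
Difference = 676 - 16 = 660
This equals 4*L1*L2 = 4*15*11 = 660
Workspace area = 660*pi

660


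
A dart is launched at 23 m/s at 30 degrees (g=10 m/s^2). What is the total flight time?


Given: v0 = 23 m/s, theta = 30 deg, g = 10 m/s^2
sin(30) = 1/2
Using T = 2*v0*sin(theta) / g
T = 2*23*1/2 / 10
T = 23 / 10
T = 23/10 s

23/10 s


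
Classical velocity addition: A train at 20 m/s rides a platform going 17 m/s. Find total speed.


Given: object velocity = 20 m/s, platform velocity = 17 m/s (same direction)
Using classical velocity addition: v_total = v_object + v_platform
v_total = 20 + 17
v_total = 37 m/s

37 m/s


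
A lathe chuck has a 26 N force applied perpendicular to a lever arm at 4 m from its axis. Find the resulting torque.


Given: F = 26 N, r = 4 m, angle = 90 deg (perpendicular)
Using tau = F * r * sin(90)
sin(90) = 1
tau = 26 * 4 * 1
tau = 104 Nm

104 Nm


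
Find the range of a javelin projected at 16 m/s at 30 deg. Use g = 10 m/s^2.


Given: v0 = 16 m/s, theta = 30 deg, g = 10 m/s^2
sin(2*30) = sin(60) = sqrt(3)/2
Using R = v0^2 * sin(2*theta) / g
R = 16^2 * (sqrt(3)/2) / 10
R = 256 * sqrt(3) / 20
R = 64/5*sqrt(3) m

64/5*sqrt(3) m


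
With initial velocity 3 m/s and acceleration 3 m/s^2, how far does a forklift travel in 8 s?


Given: v0 = 3 m/s, a = 3 m/s^2, t = 8 s
Using s = v0*t + (1/2)*a*t^2
s = 3*8 + (1/2)*3*8^2
s = 24 + (1/2)*192
s = 24 + 96
s = 120

120 m


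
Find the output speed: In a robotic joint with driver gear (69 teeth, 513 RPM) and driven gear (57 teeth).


Given: N1 = 69 teeth, w1 = 513 RPM, N2 = 57 teeth
Using N1*w1 = N2*w2
w2 = N1*w1 / N2
w2 = 69*513 / 57
w2 = 35397 / 57
w2 = 621 RPM

621 RPM


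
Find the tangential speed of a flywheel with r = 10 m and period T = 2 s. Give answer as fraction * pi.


Given: radius r = 10 m, period T = 2 s
Using v = 2*pi*r / T
v = 2*pi*10 / 2
v = 20*pi / 2
v = 10*pi m/s

10*pi m/s


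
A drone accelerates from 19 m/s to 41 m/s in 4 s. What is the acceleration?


Given: initial velocity v0 = 19 m/s, final velocity v = 41 m/s, time t = 4 s
Using a = (v - v0) / t
a = (41 - 19) / 4
a = 22 / 4
a = 11/2 m/s^2

11/2 m/s^2


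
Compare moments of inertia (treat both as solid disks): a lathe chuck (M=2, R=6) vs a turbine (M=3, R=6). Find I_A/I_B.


Given: M1=2 kg, R1=6 m, M2=3 kg, R2=6 m
For a disk: I = (1/2)*M*R^2, so I_A/I_B = (M1*R1^2)/(M2*R2^2)
M1*R1^2 = 2*36 = 72
M2*R2^2 = 3*36 = 108
I_A/I_B = 72/108 = 2/3

2/3


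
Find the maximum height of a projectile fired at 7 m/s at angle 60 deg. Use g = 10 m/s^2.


Given: v0 = 7 m/s, theta = 60 deg, g = 10 m/s^2
sin^2(60) = 3/4
Using H = v0^2 * sin^2(theta) / (2*g)
H = 7^2 * 3/4 / (2*10)
H = 49 * 3/4 / 20
H = 147/4 / 20
H = 147/80 m

147/80 m


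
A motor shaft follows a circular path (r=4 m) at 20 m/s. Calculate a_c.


Given: v = 20 m/s, r = 4 m
Using a_c = v^2 / r
a_c = 20^2 / 4
a_c = 400 / 4
a_c = 100 m/s^2

100 m/s^2


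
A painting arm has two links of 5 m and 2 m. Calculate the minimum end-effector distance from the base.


Given: L1 = 5 m, L2 = 2 m
For a 2-link planar arm, min reach = |L1 - L2| (second link folded back)
Min reach = |5 - 2|
Min reach = 3 m

3 m


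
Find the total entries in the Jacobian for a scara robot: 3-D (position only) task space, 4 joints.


Given: task space dimension = 3, joints = 4
Jacobian is a 3 x 4 matrix
Total entries = rows * columns
Total = 3 * 4
Total = 12

12


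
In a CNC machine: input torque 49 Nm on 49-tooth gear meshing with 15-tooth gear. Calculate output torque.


Given: N1 = 49, N2 = 15, T1 = 49 Nm
Using T2/T1 = N2/N1
T2 = T1 * N2 / N1
T2 = 49 * 15 / 49
T2 = 735 / 49
T2 = 15 Nm

15 Nm


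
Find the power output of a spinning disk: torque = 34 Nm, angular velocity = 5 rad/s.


Given: tau = 34 Nm, omega = 5 rad/s
Using P = tau * omega
P = 34 * 5
P = 170 W

170 W


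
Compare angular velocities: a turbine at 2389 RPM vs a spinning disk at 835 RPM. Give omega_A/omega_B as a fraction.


Given: RPM_A = 2389, RPM_B = 835
omega = 2*pi*RPM/60, so omega_A/omega_B = RPM_A / RPM_B
omega_A/omega_B = 2389 / 835
omega_A/omega_B = 2389/835

2389/835


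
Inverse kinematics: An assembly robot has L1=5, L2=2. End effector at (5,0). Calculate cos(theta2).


Given: L1 = 5, L2 = 2, target (x, y) = (5, 0)
Using cos(theta2) = (x^2 + y^2 - L1^2 - L2^2) / (2*L1*L2)
x^2 + y^2 = 5^2 + 0 = 25
L1^2 + L2^2 = 25 + 4 = 29
Numerator = 25 - 29 = -4
Denominator = 2*5*2 = 20
cos(theta2) = -4/20 = -1/5

-1/5


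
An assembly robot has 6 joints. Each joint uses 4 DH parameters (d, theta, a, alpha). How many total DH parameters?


Given: 6 joints, 4 DH parameters per joint (d, theta, a, alpha)
Total DH parameters = number_of_joints * 4
Total = 6 * 4
Total = 24

24


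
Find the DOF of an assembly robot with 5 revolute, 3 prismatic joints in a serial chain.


Given: serial robot with 5 revolute, 3 prismatic joints
DOF contribution per joint type: revolute=1, prismatic=1, spherical=3, fixed=0
DOF = 5*1 + 3*1
DOF = 8

8


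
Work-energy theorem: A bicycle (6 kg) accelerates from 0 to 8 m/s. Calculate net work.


Given: m = 6 kg, v0 = 0 m/s, v = 8 m/s
Using W = (1/2)*m*(v^2 - v0^2)
v^2 = 8^2 = 64
v0^2 = 0^2 = 0
v^2 - v0^2 = 64 - 0 = 64
W = (1/2)*6*64 = 192 J

192 J


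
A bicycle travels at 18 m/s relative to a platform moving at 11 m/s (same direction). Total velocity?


Given: object velocity = 18 m/s, platform velocity = 11 m/s (same direction)
Using classical velocity addition: v_total = v_object + v_platform
v_total = 18 + 11
v_total = 29 m/s

29 m/s


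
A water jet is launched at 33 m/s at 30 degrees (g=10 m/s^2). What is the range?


Given: v0 = 33 m/s, theta = 30 deg, g = 10 m/s^2
sin(2*30) = sin(60) = sqrt(3)/2
Using R = v0^2 * sin(2*theta) / g
R = 33^2 * (sqrt(3)/2) / 10
R = 1089 * sqrt(3) / 20
R = 1089/20*sqrt(3) m

1089/20*sqrt(3) m


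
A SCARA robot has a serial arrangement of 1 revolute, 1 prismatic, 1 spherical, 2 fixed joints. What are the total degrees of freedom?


Given: serial robot with 1 revolute, 1 prismatic, 1 spherical, 2 fixed joints
DOF contribution per joint type: revolute=1, prismatic=1, spherical=3, fixed=0
DOF = 1*1 + 1*1 + 1*3 + 2*0
DOF = 5

5


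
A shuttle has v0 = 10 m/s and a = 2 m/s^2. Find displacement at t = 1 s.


Given: v0 = 10 m/s, a = 2 m/s^2, t = 1 s
Using s = v0*t + (1/2)*a*t^2
s = 10*1 + (1/2)*2*1^2
s = 10 + (1/2)*2
s = 10 + 1
s = 11

11 m


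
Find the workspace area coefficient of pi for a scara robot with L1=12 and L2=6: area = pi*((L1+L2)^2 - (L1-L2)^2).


Given: L1 = 12, L2 = 6
(L1+L2)^2 = (18)^2 = 324
(L1-L2)^2 = (6)^2 = 36
Difference = 324 - 36 = 288
This equals 4*L1*L2 = 4*12*6 = 288
Workspace area = 288*pi

288


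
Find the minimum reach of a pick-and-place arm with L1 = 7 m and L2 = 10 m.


Given: L1 = 7 m, L2 = 10 m
For a 2-link planar arm, min reach = |L1 - L2| (second link folded back)
Min reach = |7 - 10|
Min reach = 3 m

3 m


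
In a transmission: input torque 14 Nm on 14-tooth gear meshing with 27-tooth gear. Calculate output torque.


Given: N1 = 14, N2 = 27, T1 = 14 Nm
Using T2/T1 = N2/N1
T2 = T1 * N2 / N1
T2 = 14 * 27 / 14
T2 = 378 / 14
T2 = 27 Nm

27 Nm


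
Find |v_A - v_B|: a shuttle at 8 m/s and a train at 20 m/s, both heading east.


Given: v_A = 8 m/s east, v_B = 20 m/s east
Both move in the same direction; relative speed = |v_A - v_B|
|8 - 20| = |-12|
= 12 m/s

12 m/s


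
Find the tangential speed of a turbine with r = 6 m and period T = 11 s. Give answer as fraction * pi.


Given: radius r = 6 m, period T = 11 s
Using v = 2*pi*r / T
v = 2*pi*6 / 11
v = 12*pi / 11
v = 12/11*pi m/s

12/11*pi m/s


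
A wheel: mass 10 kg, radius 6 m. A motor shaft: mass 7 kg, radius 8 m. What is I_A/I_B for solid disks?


Given: M1=10 kg, R1=6 m, M2=7 kg, R2=8 m
For a disk: I = (1/2)*M*R^2, so I_A/I_B = (M1*R1^2)/(M2*R2^2)
M1*R1^2 = 10*36 = 360
M2*R2^2 = 7*64 = 448
I_A/I_B = 360/448 = 45/56

45/56


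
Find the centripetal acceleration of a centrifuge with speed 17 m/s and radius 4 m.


Given: v = 17 m/s, r = 4 m
Using a_c = v^2 / r
a_c = 17^2 / 4
a_c = 289 / 4
a_c = 289/4 m/s^2

289/4 m/s^2


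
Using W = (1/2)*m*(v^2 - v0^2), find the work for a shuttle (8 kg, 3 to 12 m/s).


Given: m = 8 kg, v0 = 3 m/s, v = 12 m/s
Using W = (1/2)*m*(v^2 - v0^2)
v^2 = 12^2 = 144
v0^2 = 3^2 = 9
v^2 - v0^2 = 144 - 9 = 135
W = (1/2)*8*135 = 540 J

540 J


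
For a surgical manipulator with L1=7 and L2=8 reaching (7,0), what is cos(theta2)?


Given: L1 = 7, L2 = 8, target (x, y) = (7, 0)
Using cos(theta2) = (x^2 + y^2 - L1^2 - L2^2) / (2*L1*L2)
x^2 + y^2 = 7^2 + 0 = 49
L1^2 + L2^2 = 49 + 64 = 113
Numerator = 49 - 113 = -64
Denominator = 2*7*8 = 112
cos(theta2) = -64/112 = -4/7

-4/7


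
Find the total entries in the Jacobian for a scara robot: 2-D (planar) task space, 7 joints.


Given: task space dimension = 2, joints = 7
Jacobian is a 2 x 7 matrix
Total entries = rows * columns
Total = 2 * 7
Total = 14

14


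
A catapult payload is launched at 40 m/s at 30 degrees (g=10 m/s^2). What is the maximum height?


Given: v0 = 40 m/s, theta = 30 deg, g = 10 m/s^2
sin^2(30) = 1/4
Using H = v0^2 * sin^2(theta) / (2*g)
H = 40^2 * 1/4 / (2*10)
H = 1600 * 1/4 / 20
H = 400 / 20
H = 20 m

20 m


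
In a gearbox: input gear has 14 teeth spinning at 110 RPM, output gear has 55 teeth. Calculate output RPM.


Given: N1 = 14 teeth, w1 = 110 RPM, N2 = 55 teeth
Using N1*w1 = N2*w2
w2 = N1*w1 / N2
w2 = 14*110 / 55
w2 = 1540 / 55
w2 = 28 RPM

28 RPM


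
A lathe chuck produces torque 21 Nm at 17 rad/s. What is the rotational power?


Given: tau = 21 Nm, omega = 17 rad/s
Using P = tau * omega
P = 21 * 17
P = 357 W

357 W


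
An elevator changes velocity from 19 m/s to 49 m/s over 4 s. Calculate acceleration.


Given: initial velocity v0 = 19 m/s, final velocity v = 49 m/s, time t = 4 s
Using a = (v - v0) / t
a = (49 - 19) / 4
a = 30 / 4
a = 15/2 m/s^2

15/2 m/s^2


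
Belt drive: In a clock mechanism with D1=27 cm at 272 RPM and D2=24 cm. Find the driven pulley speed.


Given: D1 = 27 cm, w1 = 272 RPM, D2 = 24 cm
Using D1*w1 = D2*w2
w2 = D1*w1 / D2
w2 = 27*272 / 24
w2 = 7344 / 24
w2 = 306 RPM

306 RPM


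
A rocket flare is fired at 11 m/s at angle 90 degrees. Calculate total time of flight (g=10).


Given: v0 = 11 m/s, theta = 90 deg, g = 10 m/s^2
sin(90) = 1
Using T = 2*v0*sin(theta) / g
T = 2*11*1 / 10
T = 22 / 10
T = 11/5 s

11/5 s


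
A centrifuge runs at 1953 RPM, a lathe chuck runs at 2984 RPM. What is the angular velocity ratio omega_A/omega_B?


Given: RPM_A = 1953, RPM_B = 2984
omega = 2*pi*RPM/60, so omega_A/omega_B = RPM_A / RPM_B
omega_A/omega_B = 1953 / 2984
omega_A/omega_B = 1953/2984

1953/2984


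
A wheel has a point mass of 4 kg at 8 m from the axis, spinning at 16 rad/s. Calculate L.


Given: m = 4 kg, r = 8 m, omega = 16 rad/s
For a point mass: I = m*r^2
I = 4*8^2 = 4*64 = 256
L = I*omega = 256*16
L = 4096 kg*m^2/s

4096 kg*m^2/s


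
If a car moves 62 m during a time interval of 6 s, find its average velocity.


Given: distance d = 62 m, time t = 6 s
Using v = d / t
v = 62 / 6
v = 31/3 m/s

31/3 m/s


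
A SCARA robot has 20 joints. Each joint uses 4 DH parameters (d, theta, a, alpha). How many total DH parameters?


Given: 20 joints, 4 DH parameters per joint (d, theta, a, alpha)
Total DH parameters = number_of_joints * 4
Total = 20 * 4
Total = 80

80


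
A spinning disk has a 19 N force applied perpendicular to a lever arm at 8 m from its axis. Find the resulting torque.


Given: F = 19 N, r = 8 m, angle = 90 deg (perpendicular)
Using tau = F * r * sin(90)
sin(90) = 1
tau = 19 * 8 * 1
tau = 152 Nm

152 Nm


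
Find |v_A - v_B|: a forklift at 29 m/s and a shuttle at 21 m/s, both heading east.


Given: v_A = 29 m/s east, v_B = 21 m/s east
Both move in the same direction; relative speed = |v_A - v_B|
|29 - 21| = |8|
= 8 m/s

8 m/s


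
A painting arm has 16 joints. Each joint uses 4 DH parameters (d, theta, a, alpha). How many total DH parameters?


Given: 16 joints, 4 DH parameters per joint (d, theta, a, alpha)
Total DH parameters = number_of_joints * 4
Total = 16 * 4
Total = 64

64


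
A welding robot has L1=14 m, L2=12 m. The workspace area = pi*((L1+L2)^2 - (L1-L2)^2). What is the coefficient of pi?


Given: L1 = 14, L2 = 12
(L1+L2)^2 = (26)^2 = 676
(L1-L2)^2 = (2)^2 = 4
Difference = 676 - 4 = 672
This equals 4*L1*L2 = 4*14*12 = 672
Workspace area = 672*pi

672


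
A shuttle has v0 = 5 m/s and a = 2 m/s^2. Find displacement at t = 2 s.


Given: v0 = 5 m/s, a = 2 m/s^2, t = 2 s
Using s = v0*t + (1/2)*a*t^2
s = 5*2 + (1/2)*2*2^2
s = 10 + (1/2)*8
s = 10 + 4
s = 14

14 m


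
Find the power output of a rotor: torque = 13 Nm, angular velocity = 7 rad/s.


Given: tau = 13 Nm, omega = 7 rad/s
Using P = tau * omega
P = 13 * 7
P = 91 W

91 W


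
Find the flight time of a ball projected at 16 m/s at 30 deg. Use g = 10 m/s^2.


Given: v0 = 16 m/s, theta = 30 deg, g = 10 m/s^2
sin(30) = 1/2
Using T = 2*v0*sin(theta) / g
T = 2*16*1/2 / 10
T = 16 / 10
T = 8/5 s

8/5 s


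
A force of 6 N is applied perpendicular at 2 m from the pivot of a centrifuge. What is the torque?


Given: F = 6 N, r = 2 m, angle = 90 deg (perpendicular)
Using tau = F * r * sin(90)
sin(90) = 1
tau = 6 * 2 * 1
tau = 12 Nm

12 Nm


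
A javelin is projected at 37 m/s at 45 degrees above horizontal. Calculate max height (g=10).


Given: v0 = 37 m/s, theta = 45 deg, g = 10 m/s^2
sin^2(45) = 1/2
Using H = v0^2 * sin^2(theta) / (2*g)
H = 37^2 * 1/2 / (2*10)
H = 1369 * 1/2 / 20
H = 1369/2 / 20
H = 1369/40 m

1369/40 m


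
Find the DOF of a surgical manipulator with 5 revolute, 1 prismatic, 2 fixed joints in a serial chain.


Given: serial robot with 5 revolute, 1 prismatic, 2 fixed joints
DOF contribution per joint type: revolute=1, prismatic=1, spherical=3, fixed=0
DOF = 5*1 + 1*1 + 2*0
DOF = 6

6


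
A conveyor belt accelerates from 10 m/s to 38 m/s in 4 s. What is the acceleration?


Given: initial velocity v0 = 10 m/s, final velocity v = 38 m/s, time t = 4 s
Using a = (v - v0) / t
a = (38 - 10) / 4
a = 28 / 4
a = 7 m/s^2

7 m/s^2


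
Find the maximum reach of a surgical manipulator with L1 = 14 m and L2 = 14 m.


Given: L1 = 14 m, L2 = 14 m
For a 2-link planar arm, max reach = L1 + L2 (fully extended)
Max reach = 14 + 14
Max reach = 28 m

28 m


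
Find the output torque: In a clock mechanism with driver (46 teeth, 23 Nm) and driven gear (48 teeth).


Given: N1 = 46, N2 = 48, T1 = 23 Nm
Using T2/T1 = N2/N1
T2 = T1 * N2 / N1
T2 = 23 * 48 / 46
T2 = 1104 / 46
T2 = 24 Nm

24 Nm


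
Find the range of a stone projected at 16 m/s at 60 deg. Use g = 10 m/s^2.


Given: v0 = 16 m/s, theta = 60 deg, g = 10 m/s^2
sin(2*60) = sin(120) = sqrt(3)/2
Using R = v0^2 * sin(2*theta) / g
R = 16^2 * (sqrt(3)/2) / 10
R = 256 * sqrt(3) / 20
R = 64/5*sqrt(3) m

64/5*sqrt(3) m


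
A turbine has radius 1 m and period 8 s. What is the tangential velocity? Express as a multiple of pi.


Given: radius r = 1 m, period T = 8 s
Using v = 2*pi*r / T
v = 2*pi*1 / 8
v = 2*pi / 8
v = 1/4*pi m/s

1/4*pi m/s


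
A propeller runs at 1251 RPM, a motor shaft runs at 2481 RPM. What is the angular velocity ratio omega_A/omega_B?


Given: RPM_A = 1251, RPM_B = 2481
omega = 2*pi*RPM/60, so omega_A/omega_B = RPM_A / RPM_B
omega_A/omega_B = 1251 / 2481
omega_A/omega_B = 417/827

417/827


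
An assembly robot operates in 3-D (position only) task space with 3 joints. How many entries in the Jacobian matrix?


Given: task space dimension = 3, joints = 3
Jacobian is a 3 x 3 matrix
Total entries = rows * columns
Total = 3 * 3
Total = 9

9


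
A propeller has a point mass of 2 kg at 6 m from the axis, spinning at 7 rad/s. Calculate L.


Given: m = 2 kg, r = 6 m, omega = 7 rad/s
For a point mass: I = m*r^2
I = 2*6^2 = 2*36 = 72
L = I*omega = 72*7
L = 504 kg*m^2/s

504 kg*m^2/s


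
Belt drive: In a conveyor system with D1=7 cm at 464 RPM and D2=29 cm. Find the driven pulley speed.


Given: D1 = 7 cm, w1 = 464 RPM, D2 = 29 cm
Using D1*w1 = D2*w2
w2 = D1*w1 / D2
w2 = 7*464 / 29
w2 = 3248 / 29
w2 = 112 RPM

112 RPM


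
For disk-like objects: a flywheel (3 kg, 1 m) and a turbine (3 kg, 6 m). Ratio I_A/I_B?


Given: M1=3 kg, R1=1 m, M2=3 kg, R2=6 m
For a disk: I = (1/2)*M*R^2, so I_A/I_B = (M1*R1^2)/(M2*R2^2)
M1*R1^2 = 3*1 = 3
M2*R2^2 = 3*36 = 108
I_A/I_B = 3/108 = 1/36

1/36


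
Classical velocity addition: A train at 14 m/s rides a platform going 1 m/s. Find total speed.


Given: object velocity = 14 m/s, platform velocity = 1 m/s (same direction)
Using classical velocity addition: v_total = v_object + v_platform
v_total = 14 + 1
v_total = 15 m/s

15 m/s


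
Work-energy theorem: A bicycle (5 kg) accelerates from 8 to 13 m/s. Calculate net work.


Given: m = 5 kg, v0 = 8 m/s, v = 13 m/s
Using W = (1/2)*m*(v^2 - v0^2)
v^2 = 13^2 = 169
v0^2 = 8^2 = 64
v^2 - v0^2 = 169 - 64 = 105
W = (1/2)*5*105 = 525/2 J

525/2 J


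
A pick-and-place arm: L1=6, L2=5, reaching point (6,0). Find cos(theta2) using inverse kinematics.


Given: L1 = 6, L2 = 5, target (x, y) = (6, 0)
Using cos(theta2) = (x^2 + y^2 - L1^2 - L2^2) / (2*L1*L2)
x^2 + y^2 = 6^2 + 0 = 36
L1^2 + L2^2 = 36 + 25 = 61
Numerator = 36 - 61 = -25
Denominator = 2*6*5 = 60
cos(theta2) = -25/60 = -5/12

-5/12


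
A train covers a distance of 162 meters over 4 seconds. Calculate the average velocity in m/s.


Given: distance d = 162 m, time t = 4 s
Using v = d / t
v = 162 / 4
v = 81/2 m/s

81/2 m/s


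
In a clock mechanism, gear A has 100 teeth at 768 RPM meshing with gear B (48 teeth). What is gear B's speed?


Given: N1 = 100 teeth, w1 = 768 RPM, N2 = 48 teeth
Using N1*w1 = N2*w2
w2 = N1*w1 / N2
w2 = 100*768 / 48
w2 = 76800 / 48
w2 = 1600 RPM

1600 RPM


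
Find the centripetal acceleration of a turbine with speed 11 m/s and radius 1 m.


Given: v = 11 m/s, r = 1 m
Using a_c = v^2 / r
a_c = 11^2 / 1
a_c = 121 / 1
a_c = 121 m/s^2

121 m/s^2


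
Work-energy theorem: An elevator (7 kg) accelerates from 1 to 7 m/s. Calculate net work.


Given: m = 7 kg, v0 = 1 m/s, v = 7 m/s
Using W = (1/2)*m*(v^2 - v0^2)
v^2 = 7^2 = 49
v0^2 = 1^2 = 1
v^2 - v0^2 = 49 - 1 = 48
W = (1/2)*7*48 = 168 J

168 J


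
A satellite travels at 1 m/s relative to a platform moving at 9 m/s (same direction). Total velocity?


Given: object velocity = 1 m/s, platform velocity = 9 m/s (same direction)
Using classical velocity addition: v_total = v_object + v_platform
v_total = 1 + 9
v_total = 10 m/s

10 m/s


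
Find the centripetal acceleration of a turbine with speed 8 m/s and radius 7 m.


Given: v = 8 m/s, r = 7 m
Using a_c = v^2 / r
a_c = 8^2 / 7
a_c = 64 / 7
a_c = 64/7 m/s^2

64/7 m/s^2


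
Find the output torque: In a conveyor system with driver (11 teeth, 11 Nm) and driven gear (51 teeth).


Given: N1 = 11, N2 = 51, T1 = 11 Nm
Using T2/T1 = N2/N1
T2 = T1 * N2 / N1
T2 = 11 * 51 / 11
T2 = 561 / 11
T2 = 51 Nm

51 Nm


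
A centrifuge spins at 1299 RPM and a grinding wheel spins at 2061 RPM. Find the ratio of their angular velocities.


Given: RPM_A = 1299, RPM_B = 2061
omega = 2*pi*RPM/60, so omega_A/omega_B = RPM_A / RPM_B
omega_A/omega_B = 1299 / 2061
omega_A/omega_B = 433/687

433/687


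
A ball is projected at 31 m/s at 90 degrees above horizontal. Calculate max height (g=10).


Given: v0 = 31 m/s, theta = 90 deg, g = 10 m/s^2
sin^2(90) = 1
Using H = v0^2 * sin^2(theta) / (2*g)
H = 31^2 * 1 / (2*10)
H = 961 * 1 / 20
H = 961 / 20
H = 961/20 m

961/20 m


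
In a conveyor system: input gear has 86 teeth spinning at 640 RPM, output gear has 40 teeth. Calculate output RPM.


Given: N1 = 86 teeth, w1 = 640 RPM, N2 = 40 teeth
Using N1*w1 = N2*w2
w2 = N1*w1 / N2
w2 = 86*640 / 40
w2 = 55040 / 40
w2 = 1376 RPM

1376 RPM


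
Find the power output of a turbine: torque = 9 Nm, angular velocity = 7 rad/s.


Given: tau = 9 Nm, omega = 7 rad/s
Using P = tau * omega
P = 9 * 7
P = 63 W

63 W


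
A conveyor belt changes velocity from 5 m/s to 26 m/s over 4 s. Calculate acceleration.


Given: initial velocity v0 = 5 m/s, final velocity v = 26 m/s, time t = 4 s
Using a = (v - v0) / t
a = (26 - 5) / 4
a = 21 / 4
a = 21/4 m/s^2

21/4 m/s^2


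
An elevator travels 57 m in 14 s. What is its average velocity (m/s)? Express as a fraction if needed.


Given: distance d = 57 m, time t = 14 s
Using v = d / t
v = 57 / 14
v = 57/14 m/s

57/14 m/s


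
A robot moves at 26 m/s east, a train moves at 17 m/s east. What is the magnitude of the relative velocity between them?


Given: v_A = 26 m/s east, v_B = 17 m/s east
Both move in the same direction; relative speed = |v_A - v_B|
|26 - 17| = |9|
= 9 m/s

9 m/s


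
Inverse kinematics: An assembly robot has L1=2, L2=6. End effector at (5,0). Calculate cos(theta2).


Given: L1 = 2, L2 = 6, target (x, y) = (5, 0)
Using cos(theta2) = (x^2 + y^2 - L1^2 - L2^2) / (2*L1*L2)
x^2 + y^2 = 5^2 + 0 = 25
L1^2 + L2^2 = 4 + 36 = 40
Numerator = 25 - 40 = -15
Denominator = 2*2*6 = 24
cos(theta2) = -15/24 = -5/8

-5/8


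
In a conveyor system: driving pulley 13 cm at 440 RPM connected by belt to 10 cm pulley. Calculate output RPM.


Given: D1 = 13 cm, w1 = 440 RPM, D2 = 10 cm
Using D1*w1 = D2*w2
w2 = D1*w1 / D2
w2 = 13*440 / 10
w2 = 5720 / 10
w2 = 572 RPM

572 RPM


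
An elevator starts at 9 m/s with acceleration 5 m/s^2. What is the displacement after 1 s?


Given: v0 = 9 m/s, a = 5 m/s^2, t = 1 s
Using s = v0*t + (1/2)*a*t^2
s = 9*1 + (1/2)*5*1^2
s = 9 + (1/2)*5
s = 9 + 5/2
s = 23/2

23/2 m


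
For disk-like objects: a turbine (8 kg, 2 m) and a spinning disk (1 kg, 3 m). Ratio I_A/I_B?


Given: M1=8 kg, R1=2 m, M2=1 kg, R2=3 m
For a disk: I = (1/2)*M*R^2, so I_A/I_B = (M1*R1^2)/(M2*R2^2)
M1*R1^2 = 8*4 = 32
M2*R2^2 = 1*9 = 9
I_A/I_B = 32/9 = 32/9

32/9


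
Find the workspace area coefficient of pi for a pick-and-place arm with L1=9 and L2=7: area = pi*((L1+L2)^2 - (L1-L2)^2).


Given: L1 = 9, L2 = 7
(L1+L2)^2 = (16)^2 = 256
(L1-L2)^2 = (2)^2 = 4
Difference = 256 - 4 = 252
This equals 4*L1*L2 = 4*9*7 = 252
Workspace area = 252*pi

252


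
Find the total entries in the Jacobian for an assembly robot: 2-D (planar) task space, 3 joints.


Given: task space dimension = 2, joints = 3
Jacobian is a 2 x 3 matrix
Total entries = rows * columns
Total = 2 * 3
Total = 6

6


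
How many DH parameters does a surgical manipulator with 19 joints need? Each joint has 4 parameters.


Given: 19 joints, 4 DH parameters per joint (d, theta, a, alpha)
Total DH parameters = number_of_joints * 4
Total = 19 * 4
Total = 76

76


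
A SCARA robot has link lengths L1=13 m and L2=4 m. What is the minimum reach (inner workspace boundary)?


Given: L1 = 13 m, L2 = 4 m
For a 2-link planar arm, min reach = |L1 - L2| (second link folded back)
Min reach = |13 - 4|
Min reach = 9 m

9 m


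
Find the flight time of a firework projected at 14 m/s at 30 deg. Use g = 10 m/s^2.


Given: v0 = 14 m/s, theta = 30 deg, g = 10 m/s^2
sin(30) = 1/2
Using T = 2*v0*sin(theta) / g
T = 2*14*1/2 / 10
T = 14 / 10
T = 7/5 s

7/5 s


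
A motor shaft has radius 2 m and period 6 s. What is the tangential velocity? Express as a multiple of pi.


Given: radius r = 2 m, period T = 6 s
Using v = 2*pi*r / T
v = 2*pi*2 / 6
v = 4*pi / 6
v = 2/3*pi m/s

2/3*pi m/s


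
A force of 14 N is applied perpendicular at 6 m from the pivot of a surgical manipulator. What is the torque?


Given: F = 14 N, r = 6 m, angle = 90 deg (perpendicular)
Using tau = F * r * sin(90)
sin(90) = 1
tau = 14 * 6 * 1
tau = 84 Nm

84 Nm


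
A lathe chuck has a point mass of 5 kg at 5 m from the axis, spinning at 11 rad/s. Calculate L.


Given: m = 5 kg, r = 5 m, omega = 11 rad/s
For a point mass: I = m*r^2
I = 5*5^2 = 5*25 = 125
L = I*omega = 125*11
L = 1375 kg*m^2/s

1375 kg*m^2/s


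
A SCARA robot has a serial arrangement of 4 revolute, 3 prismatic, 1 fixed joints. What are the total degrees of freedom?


Given: serial robot with 4 revolute, 3 prismatic, 1 fixed joints
DOF contribution per joint type: revolute=1, prismatic=1, spherical=3, fixed=0
DOF = 4*1 + 3*1 + 1*0
DOF = 7

7


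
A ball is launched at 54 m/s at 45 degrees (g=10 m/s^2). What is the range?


Given: v0 = 54 m/s, theta = 45 deg, g = 10 m/s^2
sin(2*45) = sin(90) = 1
Using R = v0^2 * sin(2*theta) / g
R = 54^2 * 1 / 10
R = 2916 / 10
R = 1458/5 m

1458/5 m


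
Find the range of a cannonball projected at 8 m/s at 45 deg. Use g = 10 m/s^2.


Given: v0 = 8 m/s, theta = 45 deg, g = 10 m/s^2
sin(2*45) = sin(90) = 1
Using R = v0^2 * sin(2*theta) / g
R = 8^2 * 1 / 10
R = 64 / 10
R = 32/5 m

32/5 m


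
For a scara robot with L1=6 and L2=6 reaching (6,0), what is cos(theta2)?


Given: L1 = 6, L2 = 6, target (x, y) = (6, 0)
Using cos(theta2) = (x^2 + y^2 - L1^2 - L2^2) / (2*L1*L2)
x^2 + y^2 = 6^2 + 0 = 36
L1^2 + L2^2 = 36 + 36 = 72
Numerator = 36 - 72 = -36
Denominator = 2*6*6 = 72
cos(theta2) = -36/72 = -1/2

-1/2


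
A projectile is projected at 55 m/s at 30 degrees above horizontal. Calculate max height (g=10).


Given: v0 = 55 m/s, theta = 30 deg, g = 10 m/s^2
sin^2(30) = 1/4
Using H = v0^2 * sin^2(theta) / (2*g)
H = 55^2 * 1/4 / (2*10)
H = 3025 * 1/4 / 20
H = 3025/4 / 20
H = 605/16 m

605/16 m


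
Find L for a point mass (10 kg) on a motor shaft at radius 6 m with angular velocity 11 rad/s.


Given: m = 10 kg, r = 6 m, omega = 11 rad/s
For a point mass: I = m*r^2
I = 10*6^2 = 10*36 = 360
L = I*omega = 360*11
L = 3960 kg*m^2/s

3960 kg*m^2/s


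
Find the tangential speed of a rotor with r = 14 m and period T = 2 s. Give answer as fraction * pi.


Given: radius r = 14 m, period T = 2 s
Using v = 2*pi*r / T
v = 2*pi*14 / 2
v = 28*pi / 2
v = 14*pi m/s

14*pi m/s


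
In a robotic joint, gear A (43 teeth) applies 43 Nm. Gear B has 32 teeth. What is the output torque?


Given: N1 = 43, N2 = 32, T1 = 43 Nm
Using T2/T1 = N2/N1
T2 = T1 * N2 / N1
T2 = 43 * 32 / 43
T2 = 1376 / 43
T2 = 32 Nm

32 Nm


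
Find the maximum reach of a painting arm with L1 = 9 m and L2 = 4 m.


Given: L1 = 9 m, L2 = 4 m
For a 2-link planar arm, max reach = L1 + L2 (fully extended)
Max reach = 9 + 4
Max reach = 13 m

13 m


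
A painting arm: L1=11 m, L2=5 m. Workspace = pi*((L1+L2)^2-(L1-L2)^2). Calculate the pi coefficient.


Given: L1 = 11, L2 = 5
(L1+L2)^2 = (16)^2 = 256
(L1-L2)^2 = (6)^2 = 36
Difference = 256 - 36 = 220
This equals 4*L1*L2 = 4*11*5 = 220
Workspace area = 220*pi

220


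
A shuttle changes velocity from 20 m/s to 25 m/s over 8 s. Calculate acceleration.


Given: initial velocity v0 = 20 m/s, final velocity v = 25 m/s, time t = 8 s
Using a = (v - v0) / t
a = (25 - 20) / 8
a = 5 / 8
a = 5/8 m/s^2

5/8 m/s^2


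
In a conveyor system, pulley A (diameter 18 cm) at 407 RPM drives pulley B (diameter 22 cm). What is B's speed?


Given: D1 = 18 cm, w1 = 407 RPM, D2 = 22 cm
Using D1*w1 = D2*w2
w2 = D1*w1 / D2
w2 = 18*407 / 22
w2 = 7326 / 22
w2 = 333 RPM

333 RPM


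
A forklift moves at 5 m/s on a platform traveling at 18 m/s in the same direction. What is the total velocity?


Given: object velocity = 5 m/s, platform velocity = 18 m/s (same direction)
Using classical velocity addition: v_total = v_object + v_platform
v_total = 5 + 18
v_total = 23 m/s

23 m/s


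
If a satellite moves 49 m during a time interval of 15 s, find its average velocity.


Given: distance d = 49 m, time t = 15 s
Using v = d / t
v = 49 / 15
v = 49/15 m/s

49/15 m/s


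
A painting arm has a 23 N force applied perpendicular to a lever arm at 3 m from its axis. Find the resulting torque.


Given: F = 23 N, r = 3 m, angle = 90 deg (perpendicular)
Using tau = F * r * sin(90)
sin(90) = 1
tau = 23 * 3 * 1
tau = 69 Nm

69 Nm


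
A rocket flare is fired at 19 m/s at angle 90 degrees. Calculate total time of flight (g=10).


Given: v0 = 19 m/s, theta = 90 deg, g = 10 m/s^2
sin(90) = 1
Using T = 2*v0*sin(theta) / g
T = 2*19*1 / 10
T = 38 / 10
T = 19/5 s

19/5 s


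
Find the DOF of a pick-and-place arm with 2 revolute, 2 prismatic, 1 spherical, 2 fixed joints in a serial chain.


Given: serial robot with 2 revolute, 2 prismatic, 1 spherical, 2 fixed joints
DOF contribution per joint type: revolute=1, prismatic=1, spherical=3, fixed=0
DOF = 2*1 + 2*1 + 1*3 + 2*0
DOF = 7

7


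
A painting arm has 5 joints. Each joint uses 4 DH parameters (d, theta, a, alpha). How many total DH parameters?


Given: 5 joints, 4 DH parameters per joint (d, theta, a, alpha)
Total DH parameters = number_of_joints * 4
Total = 5 * 4
Total = 20

20


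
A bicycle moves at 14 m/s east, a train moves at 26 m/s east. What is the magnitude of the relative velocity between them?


Given: v_A = 14 m/s east, v_B = 26 m/s east
Both move in the same direction; relative speed = |v_A - v_B|
|14 - 26| = |-12|
= 12 m/s

12 m/s


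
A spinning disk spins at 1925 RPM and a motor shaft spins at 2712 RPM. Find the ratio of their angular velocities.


Given: RPM_A = 1925, RPM_B = 2712
omega = 2*pi*RPM/60, so omega_A/omega_B = RPM_A / RPM_B
omega_A/omega_B = 1925 / 2712
omega_A/omega_B = 1925/2712

1925/2712


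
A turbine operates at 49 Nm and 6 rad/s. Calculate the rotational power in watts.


Given: tau = 49 Nm, omega = 6 rad/s
Using P = tau * omega
P = 49 * 6
P = 294 W

294 W


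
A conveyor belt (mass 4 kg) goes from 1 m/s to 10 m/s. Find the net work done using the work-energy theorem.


Given: m = 4 kg, v0 = 1 m/s, v = 10 m/s
Using W = (1/2)*m*(v^2 - v0^2)
v^2 = 10^2 = 100
v0^2 = 1^2 = 1
v^2 - v0^2 = 100 - 1 = 99
W = (1/2)*4*99 = 198 J

198 J


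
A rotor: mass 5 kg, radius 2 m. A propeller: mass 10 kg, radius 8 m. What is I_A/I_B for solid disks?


Given: M1=5 kg, R1=2 m, M2=10 kg, R2=8 m
For a disk: I = (1/2)*M*R^2, so I_A/I_B = (M1*R1^2)/(M2*R2^2)
M1*R1^2 = 5*4 = 20
M2*R2^2 = 10*64 = 640
I_A/I_B = 20/640 = 1/32

1/32


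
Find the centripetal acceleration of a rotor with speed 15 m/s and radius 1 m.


Given: v = 15 m/s, r = 1 m
Using a_c = v^2 / r
a_c = 15^2 / 1
a_c = 225 / 1
a_c = 225 m/s^2

225 m/s^2


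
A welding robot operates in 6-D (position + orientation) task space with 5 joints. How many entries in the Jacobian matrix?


Given: task space dimension = 6, joints = 5
Jacobian is a 6 x 5 matrix
Total entries = rows * columns
Total = 6 * 5
Total = 30

30


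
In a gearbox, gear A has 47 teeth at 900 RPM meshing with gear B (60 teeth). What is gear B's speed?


Given: N1 = 47 teeth, w1 = 900 RPM, N2 = 60 teeth
Using N1*w1 = N2*w2
w2 = N1*w1 / N2
w2 = 47*900 / 60
w2 = 42300 / 60
w2 = 705 RPM

705 RPM


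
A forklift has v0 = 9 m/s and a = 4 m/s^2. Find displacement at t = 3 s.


Given: v0 = 9 m/s, a = 4 m/s^2, t = 3 s
Using s = v0*t + (1/2)*a*t^2
s = 9*3 + (1/2)*4*3^2
s = 27 + (1/2)*36
s = 27 + 18
s = 45

45 m


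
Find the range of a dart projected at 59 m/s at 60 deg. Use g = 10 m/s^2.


Given: v0 = 59 m/s, theta = 60 deg, g = 10 m/s^2
sin(2*60) = sin(120) = sqrt(3)/2
Using R = v0^2 * sin(2*theta) / g
R = 59^2 * (sqrt(3)/2) / 10
R = 3481 * sqrt(3) / 20
R = 3481/20*sqrt(3) m

3481/20*sqrt(3) m


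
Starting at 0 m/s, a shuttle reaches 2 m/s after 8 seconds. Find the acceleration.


Given: initial velocity v0 = 0 m/s, final velocity v = 2 m/s, time t = 8 s
Using a = (v - v0) / t
a = (2 - 0) / 8
a = 2 / 8
a = 1/4 m/s^2

1/4 m/s^2


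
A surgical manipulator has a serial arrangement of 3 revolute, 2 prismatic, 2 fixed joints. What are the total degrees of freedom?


Given: serial robot with 3 revolute, 2 prismatic, 2 fixed joints
DOF contribution per joint type: revolute=1, prismatic=1, spherical=3, fixed=0
DOF = 3*1 + 2*1 + 2*0
DOF = 5

5


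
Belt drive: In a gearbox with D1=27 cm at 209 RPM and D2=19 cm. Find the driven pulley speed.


Given: D1 = 27 cm, w1 = 209 RPM, D2 = 19 cm
Using D1*w1 = D2*w2
w2 = D1*w1 / D2
w2 = 27*209 / 19
w2 = 5643 / 19
w2 = 297 RPM

297 RPM


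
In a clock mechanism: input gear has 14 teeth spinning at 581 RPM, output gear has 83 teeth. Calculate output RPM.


Given: N1 = 14 teeth, w1 = 581 RPM, N2 = 83 teeth
Using N1*w1 = N2*w2
w2 = N1*w1 / N2
w2 = 14*581 / 83
w2 = 8134 / 83
w2 = 98 RPM

98 RPM


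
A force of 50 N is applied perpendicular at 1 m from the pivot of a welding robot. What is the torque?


Given: F = 50 N, r = 1 m, angle = 90 deg (perpendicular)
Using tau = F * r * sin(90)
sin(90) = 1
tau = 50 * 1 * 1
tau = 50 Nm

50 Nm


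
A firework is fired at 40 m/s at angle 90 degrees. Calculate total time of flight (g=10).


Given: v0 = 40 m/s, theta = 90 deg, g = 10 m/s^2
sin(90) = 1
Using T = 2*v0*sin(theta) / g
T = 2*40*1 / 10
T = 80 / 10
T = 8 s

8 s


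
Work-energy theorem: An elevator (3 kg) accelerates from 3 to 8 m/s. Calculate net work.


Given: m = 3 kg, v0 = 3 m/s, v = 8 m/s
Using W = (1/2)*m*(v^2 - v0^2)
v^2 = 8^2 = 64
v0^2 = 3^2 = 9
v^2 - v0^2 = 64 - 9 = 55
W = (1/2)*3*55 = 165/2 J

165/2 J


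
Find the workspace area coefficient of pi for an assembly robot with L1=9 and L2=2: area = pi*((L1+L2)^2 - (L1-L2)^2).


Given: L1 = 9, L2 = 2
(L1+L2)^2 = (11)^2 = 121
(L1-L2)^2 = (7)^2 = 49
Difference = 121 - 49 = 72
This equals 4*L1*L2 = 4*9*2 = 72
Workspace area = 72*pi

72


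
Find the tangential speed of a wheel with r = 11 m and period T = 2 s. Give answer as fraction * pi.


Given: radius r = 11 m, period T = 2 s
Using v = 2*pi*r / T
v = 2*pi*11 / 2
v = 22*pi / 2
v = 11*pi m/s

11*pi m/s


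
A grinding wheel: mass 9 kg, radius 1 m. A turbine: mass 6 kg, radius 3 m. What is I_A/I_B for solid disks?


Given: M1=9 kg, R1=1 m, M2=6 kg, R2=3 m
For a disk: I = (1/2)*M*R^2, so I_A/I_B = (M1*R1^2)/(M2*R2^2)
M1*R1^2 = 9*1 = 9
M2*R2^2 = 6*9 = 54
I_A/I_B = 9/54 = 1/6

1/6


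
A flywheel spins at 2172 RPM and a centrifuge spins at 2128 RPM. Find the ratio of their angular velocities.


Given: RPM_A = 2172, RPM_B = 2128
omega = 2*pi*RPM/60, so omega_A/omega_B = RPM_A / RPM_B
omega_A/omega_B = 2172 / 2128
omega_A/omega_B = 543/532

543/532


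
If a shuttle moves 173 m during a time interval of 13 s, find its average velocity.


Given: distance d = 173 m, time t = 13 s
Using v = d / t
v = 173 / 13
v = 173/13 m/s

173/13 m/s


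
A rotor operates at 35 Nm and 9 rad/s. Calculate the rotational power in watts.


Given: tau = 35 Nm, omega = 9 rad/s
Using P = tau * omega
P = 35 * 9
P = 315 W

315 W


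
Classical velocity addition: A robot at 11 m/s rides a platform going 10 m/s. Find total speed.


Given: object velocity = 11 m/s, platform velocity = 10 m/s (same direction)
Using classical velocity addition: v_total = v_object + v_platform
v_total = 11 + 10
v_total = 21 m/s

21 m/s


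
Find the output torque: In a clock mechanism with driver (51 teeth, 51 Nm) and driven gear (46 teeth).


Given: N1 = 51, N2 = 46, T1 = 51 Nm
Using T2/T1 = N2/N1
T2 = T1 * N2 / N1
T2 = 51 * 46 / 51
T2 = 2346 / 51
T2 = 46 Nm

46 Nm


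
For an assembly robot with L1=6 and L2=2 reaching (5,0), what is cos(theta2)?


Given: L1 = 6, L2 = 2, target (x, y) = (5, 0)
Using cos(theta2) = (x^2 + y^2 - L1^2 - L2^2) / (2*L1*L2)
x^2 + y^2 = 5^2 + 0 = 25
L1^2 + L2^2 = 36 + 4 = 40
Numerator = 25 - 40 = -15
Denominator = 2*6*2 = 24
cos(theta2) = -15/24 = -5/8

-5/8


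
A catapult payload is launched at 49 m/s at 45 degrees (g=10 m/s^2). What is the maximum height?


Given: v0 = 49 m/s, theta = 45 deg, g = 10 m/s^2
sin^2(45) = 1/2
Using H = v0^2 * sin^2(theta) / (2*g)
H = 49^2 * 1/2 / (2*10)
H = 2401 * 1/2 / 20
H = 2401/2 / 20
H = 2401/40 m

2401/40 m


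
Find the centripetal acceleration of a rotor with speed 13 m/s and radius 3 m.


Given: v = 13 m/s, r = 3 m
Using a_c = v^2 / r
a_c = 13^2 / 3
a_c = 169 / 3
a_c = 169/3 m/s^2

169/3 m/s^2


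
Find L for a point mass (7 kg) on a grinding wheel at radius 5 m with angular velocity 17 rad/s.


Given: m = 7 kg, r = 5 m, omega = 17 rad/s
For a point mass: I = m*r^2
I = 7*5^2 = 7*25 = 175
L = I*omega = 175*17
L = 2975 kg*m^2/s

2975 kg*m^2/s


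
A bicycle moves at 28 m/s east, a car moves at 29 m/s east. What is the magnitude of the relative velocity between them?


Given: v_A = 28 m/s east, v_B = 29 m/s east
Both move in the same direction; relative speed = |v_A - v_B|
|28 - 29| = |-1|
= 1 m/s

1 m/s


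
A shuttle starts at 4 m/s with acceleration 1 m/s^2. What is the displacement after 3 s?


Given: v0 = 4 m/s, a = 1 m/s^2, t = 3 s
Using s = v0*t + (1/2)*a*t^2
s = 4*3 + (1/2)*1*3^2
s = 12 + (1/2)*9
s = 12 + 9/2
s = 33/2

33/2 m


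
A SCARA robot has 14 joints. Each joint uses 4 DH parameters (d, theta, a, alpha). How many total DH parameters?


Given: 14 joints, 4 DH parameters per joint (d, theta, a, alpha)
Total DH parameters = number_of_joints * 4
Total = 14 * 4
Total = 56

56


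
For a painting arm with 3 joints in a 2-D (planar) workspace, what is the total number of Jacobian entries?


Given: task space dimension = 2, joints = 3
Jacobian is a 2 x 3 matrix
Total entries = rows * columns
Total = 2 * 3
Total = 6

6


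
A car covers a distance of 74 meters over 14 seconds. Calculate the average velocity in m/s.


Given: distance d = 74 m, time t = 14 s
Using v = d / t
v = 74 / 14
v = 37/7 m/s

37/7 m/s


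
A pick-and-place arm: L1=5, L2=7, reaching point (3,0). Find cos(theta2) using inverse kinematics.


Given: L1 = 5, L2 = 7, target (x, y) = (3, 0)
Using cos(theta2) = (x^2 + y^2 - L1^2 - L2^2) / (2*L1*L2)
x^2 + y^2 = 3^2 + 0 = 9
L1^2 + L2^2 = 25 + 49 = 74
Numerator = 9 - 74 = -65
Denominator = 2*5*7 = 70
cos(theta2) = -65/70 = -13/14

-13/14


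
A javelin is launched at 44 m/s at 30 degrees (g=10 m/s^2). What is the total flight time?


Given: v0 = 44 m/s, theta = 30 deg, g = 10 m/s^2
sin(30) = 1/2
Using T = 2*v0*sin(theta) / g
T = 2*44*1/2 / 10
T = 44 / 10
T = 22/5 s

22/5 s


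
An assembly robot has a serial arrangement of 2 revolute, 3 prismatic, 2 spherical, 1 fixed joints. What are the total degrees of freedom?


Given: serial robot with 2 revolute, 3 prismatic, 2 spherical, 1 fixed joints
DOF contribution per joint type: revolute=1, prismatic=1, spherical=3, fixed=0
DOF = 2*1 + 3*1 + 2*3 + 1*0
DOF = 11

11


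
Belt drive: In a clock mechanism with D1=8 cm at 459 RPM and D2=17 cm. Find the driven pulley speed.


Given: D1 = 8 cm, w1 = 459 RPM, D2 = 17 cm
Using D1*w1 = D2*w2
w2 = D1*w1 / D2
w2 = 8*459 / 17
w2 = 3672 / 17
w2 = 216 RPM

216 RPM


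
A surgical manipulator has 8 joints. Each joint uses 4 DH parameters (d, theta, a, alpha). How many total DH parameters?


Given: 8 joints, 4 DH parameters per joint (d, theta, a, alpha)
Total DH parameters = number_of_joints * 4
Total = 8 * 4
Total = 32

32
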